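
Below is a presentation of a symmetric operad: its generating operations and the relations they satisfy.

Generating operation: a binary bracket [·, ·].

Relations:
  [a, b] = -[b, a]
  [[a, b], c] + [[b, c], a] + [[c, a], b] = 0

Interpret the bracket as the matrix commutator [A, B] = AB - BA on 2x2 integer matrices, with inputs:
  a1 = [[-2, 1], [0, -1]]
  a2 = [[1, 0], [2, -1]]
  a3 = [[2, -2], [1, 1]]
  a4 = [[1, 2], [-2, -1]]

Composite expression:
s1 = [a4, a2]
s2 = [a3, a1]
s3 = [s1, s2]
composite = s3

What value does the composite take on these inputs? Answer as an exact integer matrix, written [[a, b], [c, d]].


[a4, a2] = [[4, -4], [-8, -4]]
[a3, a1] = [[-1, -1], [-1, 1]]
[[a4, a2], [a3, a1]] = [[-4, -16], [24, 4]]

[[-4, -16], [24, 4]]


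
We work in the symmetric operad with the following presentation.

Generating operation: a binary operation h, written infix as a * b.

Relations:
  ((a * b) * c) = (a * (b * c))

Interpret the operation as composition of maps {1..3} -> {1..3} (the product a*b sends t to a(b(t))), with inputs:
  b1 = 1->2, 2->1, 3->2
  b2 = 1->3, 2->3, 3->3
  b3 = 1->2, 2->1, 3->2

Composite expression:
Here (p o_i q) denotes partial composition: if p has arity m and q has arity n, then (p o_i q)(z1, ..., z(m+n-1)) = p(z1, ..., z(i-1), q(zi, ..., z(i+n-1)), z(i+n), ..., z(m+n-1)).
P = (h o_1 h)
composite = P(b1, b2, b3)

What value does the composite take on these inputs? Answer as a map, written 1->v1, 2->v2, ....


1->2, 2->2, 3->2

(b1 * b2) = 1->2, 2->2, 3->2
((b1 * b2) * b3) = 1->2, 2->2, 3->2


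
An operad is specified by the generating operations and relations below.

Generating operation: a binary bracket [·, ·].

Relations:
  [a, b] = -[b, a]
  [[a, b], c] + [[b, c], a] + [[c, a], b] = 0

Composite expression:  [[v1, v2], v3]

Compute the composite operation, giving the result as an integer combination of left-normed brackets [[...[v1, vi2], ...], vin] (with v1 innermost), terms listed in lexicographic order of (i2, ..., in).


[[v1, v2], v3]

Antisymmetry and Jacobi reduce to v1-anchored left-normed brackets.
Composite bracket: [[v1, v2], v3]
Applying ab - ba throughout gives 4 signed words (2^2 = 4).
Words beginning with v1 determine it all:
  the word v1v2v3 carries sign +1 and contributes +[[v1, v2], v3]


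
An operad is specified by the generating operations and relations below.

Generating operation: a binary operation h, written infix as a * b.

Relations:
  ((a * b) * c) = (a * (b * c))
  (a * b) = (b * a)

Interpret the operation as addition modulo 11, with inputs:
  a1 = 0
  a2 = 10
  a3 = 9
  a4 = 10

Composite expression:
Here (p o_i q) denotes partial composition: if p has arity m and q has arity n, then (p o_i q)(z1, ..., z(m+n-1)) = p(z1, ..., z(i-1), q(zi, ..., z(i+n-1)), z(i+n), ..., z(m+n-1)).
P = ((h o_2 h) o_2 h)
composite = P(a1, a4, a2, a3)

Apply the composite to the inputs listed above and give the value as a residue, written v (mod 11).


7 (mod 11)

(a4 * a2) = 9
((a4 * a2) * a3) = 7
(a1 * ((a4 * a2) * a3)) = 7


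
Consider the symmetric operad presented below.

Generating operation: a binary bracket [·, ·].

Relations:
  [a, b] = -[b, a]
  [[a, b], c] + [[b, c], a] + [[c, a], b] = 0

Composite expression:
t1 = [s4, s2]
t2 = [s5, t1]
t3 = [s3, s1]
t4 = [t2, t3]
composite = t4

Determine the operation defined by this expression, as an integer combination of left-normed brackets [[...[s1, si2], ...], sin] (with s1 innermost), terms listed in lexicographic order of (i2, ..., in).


[[[[s1, s3], s2], s4], s5] - [[[[s1, s3], s4], s2], s5] - [[[[s1, s3], s5], s2], s4] + [[[[s1, s3], s5], s4], s2]

In the tensor algebra, words opening s1 carry the s1-anchored form.
Composite bracket: [[s5, [s4, s2]], [s3, s1]]
Each bracket splits as ab - ba, giving 16 signed words (2^4 = 16).
Coefficients come from the s1-initial words:
  s1s3s2s4s5 appears with sign +1, giving the term +[[[[s1, s3], s2], s4], s5]
  s1s3s4s2s5 appears with sign -1, giving the term -[[[[s1, s3], s4], s2], s5]
  s1s3s5s2s4 appears with sign -1, giving the term -[[[[s1, s3], s5], s2], s4]
  s1s3s5s4s2 appears with sign +1, giving the term +[[[[s1, s3], s5], s4], s2]


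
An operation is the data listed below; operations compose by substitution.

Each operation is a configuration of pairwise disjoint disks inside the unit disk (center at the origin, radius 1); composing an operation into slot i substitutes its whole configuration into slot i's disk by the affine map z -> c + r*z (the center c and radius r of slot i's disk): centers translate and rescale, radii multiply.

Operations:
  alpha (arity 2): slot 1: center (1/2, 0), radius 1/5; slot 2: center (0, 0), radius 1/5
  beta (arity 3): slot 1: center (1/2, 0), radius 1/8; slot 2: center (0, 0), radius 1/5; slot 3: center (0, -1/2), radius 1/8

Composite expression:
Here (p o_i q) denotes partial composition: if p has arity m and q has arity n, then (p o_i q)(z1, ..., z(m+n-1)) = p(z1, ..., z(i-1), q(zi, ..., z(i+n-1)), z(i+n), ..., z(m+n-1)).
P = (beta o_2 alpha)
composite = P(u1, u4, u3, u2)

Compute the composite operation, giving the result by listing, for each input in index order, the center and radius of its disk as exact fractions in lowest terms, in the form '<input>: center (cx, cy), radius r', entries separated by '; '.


Only the slot chain above each u matters under beta; compose those maps.
input u1: applying the 1 nested substitution gives center (1/2, 0), radius 1/8
input u4: applying the 2 nested substitutions gives center (1/10, 0), radius 1/25
input u3: applying the 2 nested substitutions gives center (0, 0), radius 1/25
input u2: applying the 1 nested substitution gives center (0, -1/2), radius 1/8

u1: center (1/2, 0), radius 1/8; u2: center (0, -1/2), radius 1/8; u3: center (0, 0), radius 1/25; u4: center (1/10, 0), radius 1/25


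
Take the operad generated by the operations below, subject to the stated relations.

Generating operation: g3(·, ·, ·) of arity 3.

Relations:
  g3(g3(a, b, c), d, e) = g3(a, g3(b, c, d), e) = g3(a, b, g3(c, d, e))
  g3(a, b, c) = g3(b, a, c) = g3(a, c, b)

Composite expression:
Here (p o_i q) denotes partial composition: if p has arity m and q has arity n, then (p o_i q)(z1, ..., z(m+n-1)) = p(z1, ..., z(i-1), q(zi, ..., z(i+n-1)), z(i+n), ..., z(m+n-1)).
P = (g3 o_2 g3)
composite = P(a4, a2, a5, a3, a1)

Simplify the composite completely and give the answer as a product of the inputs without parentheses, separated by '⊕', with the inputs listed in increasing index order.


Both nesting and order wash out for g3; what remains is which a's occur.
g3(a2, a5, a3) flattens to a2 ⊕ a5 ⊕ a3
g3(a4, g3(a2, a5, a3), a1) flattens to a4 ⊕ a2 ⊕ a5 ⊕ a3 ⊕ a1
putting the inputs in ascending order: a1 ⊕ a2 ⊕ a3 ⊕ a4 ⊕ a5

a1 ⊕ a2 ⊕ a3 ⊕ a4 ⊕ a5


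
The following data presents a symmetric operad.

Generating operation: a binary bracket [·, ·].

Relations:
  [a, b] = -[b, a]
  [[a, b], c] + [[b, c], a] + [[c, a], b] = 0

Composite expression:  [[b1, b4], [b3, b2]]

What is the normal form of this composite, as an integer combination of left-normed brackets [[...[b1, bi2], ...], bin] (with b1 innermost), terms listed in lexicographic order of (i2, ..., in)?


-[[[b1, b4], b2], b3] + [[[b1, b4], b3], b2]

Expand each bracket as ab - ba; the b1-initial words give the coefficients.
Composite bracket: [[b1, b4], [b3, b2]]
Under [a, b] = ab - ba we get 8 signed associative words (2^3 = 8).
Only words starting with b1 matter:
  b1b4b2b3 appears with sign -1, giving the term -[[[b1, b4], b2], b3]
  b1b4b3b2 appears with sign +1, giving the term +[[[b1, b4], b3], b2]


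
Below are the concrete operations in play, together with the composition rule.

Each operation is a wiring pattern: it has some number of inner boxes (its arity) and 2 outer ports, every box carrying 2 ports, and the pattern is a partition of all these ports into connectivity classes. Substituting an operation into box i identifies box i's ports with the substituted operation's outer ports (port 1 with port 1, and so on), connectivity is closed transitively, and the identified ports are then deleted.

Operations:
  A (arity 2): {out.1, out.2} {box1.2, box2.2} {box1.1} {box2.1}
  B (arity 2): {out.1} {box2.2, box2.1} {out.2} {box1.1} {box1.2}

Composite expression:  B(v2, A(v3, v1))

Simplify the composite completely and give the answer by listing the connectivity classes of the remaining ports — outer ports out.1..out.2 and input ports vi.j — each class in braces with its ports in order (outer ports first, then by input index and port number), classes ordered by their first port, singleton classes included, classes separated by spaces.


Substituting into B glues patterns; closure does the rest.
through A, on inputs (v3, v1): {out.1, out.2} {v1.1} {v1.2, v3.2} {v3.1} (out.j = stage outer ports)
through B, on inputs (v2, v3, v1): {out.1} {out.2} {v1.1} {v1.2, v3.2} {v2.1} {v2.2} {v3.1} (out.j = stage outer ports)

{out.1} {out.2} {v1.1} {v1.2, v3.2} {v2.1} {v2.2} {v3.1}


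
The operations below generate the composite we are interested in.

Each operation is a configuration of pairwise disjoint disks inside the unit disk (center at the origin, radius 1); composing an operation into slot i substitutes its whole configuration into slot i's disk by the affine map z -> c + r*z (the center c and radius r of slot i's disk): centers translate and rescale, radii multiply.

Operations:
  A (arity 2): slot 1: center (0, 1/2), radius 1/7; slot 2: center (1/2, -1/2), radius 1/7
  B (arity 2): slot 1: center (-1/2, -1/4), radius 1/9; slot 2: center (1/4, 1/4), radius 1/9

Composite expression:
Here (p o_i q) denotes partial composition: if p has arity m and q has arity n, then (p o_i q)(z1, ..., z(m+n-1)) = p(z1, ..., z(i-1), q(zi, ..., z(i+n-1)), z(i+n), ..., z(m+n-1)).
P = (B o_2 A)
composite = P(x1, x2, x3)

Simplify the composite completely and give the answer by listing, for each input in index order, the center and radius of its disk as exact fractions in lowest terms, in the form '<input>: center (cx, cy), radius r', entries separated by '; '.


x1: center (-1/2, -1/4), radius 1/9; x2: center (1/4, 11/36), radius 1/63; x3: center (11/36, 7/36), radius 1/63

Follow each x-input down from B: c' goes to c + r*c', radius to r*r'.
tracing x1 down its 1-map path: center (-1/2, -1/4), radius 1/9
tracing x2 down its 2-map path: center (1/4, 11/36), radius 1/63
tracing x3 down its 2-map path: center (11/36, 7/36), radius 1/63


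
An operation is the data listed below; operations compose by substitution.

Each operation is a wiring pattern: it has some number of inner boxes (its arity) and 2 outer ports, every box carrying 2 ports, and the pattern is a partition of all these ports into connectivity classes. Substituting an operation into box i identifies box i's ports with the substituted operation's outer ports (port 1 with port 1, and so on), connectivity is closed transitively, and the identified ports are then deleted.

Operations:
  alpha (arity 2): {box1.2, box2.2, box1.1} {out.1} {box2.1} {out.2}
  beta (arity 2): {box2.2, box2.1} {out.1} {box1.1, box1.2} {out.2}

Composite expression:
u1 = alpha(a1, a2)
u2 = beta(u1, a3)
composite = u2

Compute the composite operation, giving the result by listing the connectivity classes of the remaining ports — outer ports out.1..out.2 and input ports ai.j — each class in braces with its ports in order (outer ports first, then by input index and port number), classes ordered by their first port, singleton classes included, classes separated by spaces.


{out.1} {out.2} {a1.1, a1.2, a2.2} {a2.1} {a3.1, a3.2}

Two ports join when wires chain via beta-identified ports.
alpha over (a1, a2) gives {out.1} {out.2} {a1.1, a1.2, a2.2} {a2.1}, out.j being that stage's outer ports
beta over (a1, a2, a3) gives {out.1} {out.2} {a1.1, a1.2, a2.2} {a2.1} {a3.1, a3.2}, out.j being that stage's outer ports


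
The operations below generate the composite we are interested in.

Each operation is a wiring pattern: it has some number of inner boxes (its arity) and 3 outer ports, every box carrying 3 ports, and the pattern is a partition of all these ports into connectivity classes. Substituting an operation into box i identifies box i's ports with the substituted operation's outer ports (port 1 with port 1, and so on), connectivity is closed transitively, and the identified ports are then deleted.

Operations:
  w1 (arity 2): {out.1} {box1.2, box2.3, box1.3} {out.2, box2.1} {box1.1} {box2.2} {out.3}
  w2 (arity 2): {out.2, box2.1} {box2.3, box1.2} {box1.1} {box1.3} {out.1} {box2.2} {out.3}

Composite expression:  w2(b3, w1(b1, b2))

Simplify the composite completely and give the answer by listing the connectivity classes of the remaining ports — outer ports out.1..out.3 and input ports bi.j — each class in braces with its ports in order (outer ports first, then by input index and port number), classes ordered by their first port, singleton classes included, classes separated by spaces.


{out.1} {out.2} {out.3} {b1.1} {b1.2, b1.3, b2.3} {b2.1} {b2.2} {b3.1} {b3.2} {b3.3}

Reachability decides: close wires over w2-identified ports.
through w1, on inputs (b1, b2): {out.1} {out.2, b2.1} {out.3} {b1.1} {b1.2, b1.3, b2.3} {b2.2} (out.j = stage outer ports)
through w2, on inputs (b3, b1, b2): {out.1} {out.2} {out.3} {b1.1} {b1.2, b1.3, b2.3} {b2.1} {b2.2} {b3.1} {b3.2} {b3.3} (out.j = stage outer ports)


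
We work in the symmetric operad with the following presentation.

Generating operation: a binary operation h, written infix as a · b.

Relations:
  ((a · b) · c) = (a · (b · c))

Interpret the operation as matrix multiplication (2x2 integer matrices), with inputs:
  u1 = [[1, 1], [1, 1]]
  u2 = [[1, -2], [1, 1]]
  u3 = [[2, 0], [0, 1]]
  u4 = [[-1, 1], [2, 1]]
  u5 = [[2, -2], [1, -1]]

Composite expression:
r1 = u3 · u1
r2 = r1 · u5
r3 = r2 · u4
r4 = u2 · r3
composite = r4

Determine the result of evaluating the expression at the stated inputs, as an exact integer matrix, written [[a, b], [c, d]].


[[0, 0], [-27, 0]]

(u3 · u1) = [[2, 2], [1, 1]]
((u3 · u1) · u5) = [[6, -6], [3, -3]]
(((u3 · u1) · u5) · u4) = [[-18, 0], [-9, 0]]
(u2 · (((u3 · u1) · u5) · u4)) = [[0, 0], [-27, 0]]


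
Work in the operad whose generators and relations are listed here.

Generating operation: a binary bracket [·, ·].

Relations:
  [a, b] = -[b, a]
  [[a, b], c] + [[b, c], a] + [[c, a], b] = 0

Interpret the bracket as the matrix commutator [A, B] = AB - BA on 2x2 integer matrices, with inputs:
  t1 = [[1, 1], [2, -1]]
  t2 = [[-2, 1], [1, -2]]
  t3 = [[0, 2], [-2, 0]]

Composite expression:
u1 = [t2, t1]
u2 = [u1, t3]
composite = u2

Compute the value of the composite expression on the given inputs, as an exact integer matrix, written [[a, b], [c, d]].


[[0, 4], [4, 0]]

[t2, t1] = [[1, -2], [2, -1]]
[[t2, t1], t3] = [[0, 4], [4, 0]]


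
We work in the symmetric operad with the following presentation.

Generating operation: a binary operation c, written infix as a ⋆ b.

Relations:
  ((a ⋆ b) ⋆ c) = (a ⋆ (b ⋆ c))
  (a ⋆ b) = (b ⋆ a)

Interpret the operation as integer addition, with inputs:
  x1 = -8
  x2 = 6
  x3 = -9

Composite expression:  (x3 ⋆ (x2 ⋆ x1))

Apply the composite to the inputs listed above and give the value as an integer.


-11

(x2 ⋆ x1) = -2
(x3 ⋆ (x2 ⋆ x1)) = -11


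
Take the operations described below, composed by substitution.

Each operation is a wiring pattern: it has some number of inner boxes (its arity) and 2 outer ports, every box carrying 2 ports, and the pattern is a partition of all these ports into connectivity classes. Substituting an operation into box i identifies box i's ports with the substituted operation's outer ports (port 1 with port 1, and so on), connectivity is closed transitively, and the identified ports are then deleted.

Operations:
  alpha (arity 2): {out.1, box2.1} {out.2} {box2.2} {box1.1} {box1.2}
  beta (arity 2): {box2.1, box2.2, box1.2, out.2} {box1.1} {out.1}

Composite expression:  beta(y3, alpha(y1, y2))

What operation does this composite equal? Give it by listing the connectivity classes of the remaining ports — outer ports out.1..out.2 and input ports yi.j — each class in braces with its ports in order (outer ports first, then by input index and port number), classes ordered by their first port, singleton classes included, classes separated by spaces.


Reachability decides: close wires over beta-identified ports.
stage alpha: inputs (y1, y2), connectivity {out.1, y2.1} {out.2} {y1.1} {y1.2} {y2.2}, out.j its boundary
stage beta: inputs (y3, y1, y2), connectivity {out.1} {out.2, y2.1, y3.2} {y1.1} {y1.2} {y2.2} {y3.1}, out.j its boundary

{out.1} {out.2, y2.1, y3.2} {y1.1} {y1.2} {y2.2} {y3.1}


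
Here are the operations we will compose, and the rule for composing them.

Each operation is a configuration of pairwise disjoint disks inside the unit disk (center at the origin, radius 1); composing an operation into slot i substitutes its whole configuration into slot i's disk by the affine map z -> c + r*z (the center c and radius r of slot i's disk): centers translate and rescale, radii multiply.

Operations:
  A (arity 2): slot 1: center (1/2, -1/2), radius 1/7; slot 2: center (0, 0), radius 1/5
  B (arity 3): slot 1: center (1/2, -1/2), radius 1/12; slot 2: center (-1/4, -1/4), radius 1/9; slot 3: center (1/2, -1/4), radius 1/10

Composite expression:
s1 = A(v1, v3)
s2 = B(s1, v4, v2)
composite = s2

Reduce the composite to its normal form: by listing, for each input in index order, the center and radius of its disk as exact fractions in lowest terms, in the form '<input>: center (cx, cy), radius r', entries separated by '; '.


v1: center (13/24, -13/24), radius 1/84; v2: center (1/2, -1/4), radius 1/10; v3: center (1/2, -1/2), radius 1/60; v4: center (-1/4, -1/4), radius 1/9

Only the slot chain above each v matters under B; compose those maps.
tracing v1 down its 2-map path: center (13/24, -13/24), radius 1/84
tracing v3 down its 2-map path: center (1/2, -1/2), radius 1/60
tracing v4 down its 1-map path: center (-1/4, -1/4), radius 1/9
tracing v2 down its 1-map path: center (1/2, -1/4), radius 1/10


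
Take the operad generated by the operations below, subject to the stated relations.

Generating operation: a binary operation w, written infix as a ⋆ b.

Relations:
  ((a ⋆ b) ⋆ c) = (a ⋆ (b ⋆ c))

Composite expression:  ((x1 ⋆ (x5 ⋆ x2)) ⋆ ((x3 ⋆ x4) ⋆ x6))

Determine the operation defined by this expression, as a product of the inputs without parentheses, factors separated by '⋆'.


x1 ⋆ x5 ⋆ x2 ⋆ x3 ⋆ x4 ⋆ x6

The w-tree's shape is irrelevant; the x-reading-order decides.
(x5 ⋆ x2) collapses to x5 ⋆ x2
(x1 ⋆ (x5 ⋆ x2)) collapses to x1 ⋆ x5 ⋆ x2
(x3 ⋆ x4) collapses to x3 ⋆ x4
((x3 ⋆ x4) ⋆ x6) collapses to x3 ⋆ x4 ⋆ x6
((x1 ⋆ (x5 ⋆ x2)) ⋆ ((x3 ⋆ x4) ⋆ x6)) collapses to x1 ⋆ x5 ⋆ x2 ⋆ x3 ⋆ x4 ⋆ x6


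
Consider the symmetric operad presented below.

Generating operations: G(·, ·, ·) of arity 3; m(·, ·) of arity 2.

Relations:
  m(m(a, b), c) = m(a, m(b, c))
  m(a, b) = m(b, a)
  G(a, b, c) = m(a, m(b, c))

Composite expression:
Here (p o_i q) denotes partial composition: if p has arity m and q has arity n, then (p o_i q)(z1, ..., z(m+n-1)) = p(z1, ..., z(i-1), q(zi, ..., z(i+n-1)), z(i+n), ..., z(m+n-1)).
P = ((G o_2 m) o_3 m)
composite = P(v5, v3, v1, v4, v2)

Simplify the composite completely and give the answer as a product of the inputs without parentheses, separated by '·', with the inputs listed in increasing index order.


v1 · v2 · v3 · v4 · v5

Key point: G commutes, so take the v-inputs in any fixed order.
m(v1, v4) reduces to v1 · v4
m(v3, m(v1, v4)) reduces to v3 · v1 · v4
G(v5, m(v3, m(v1, v4)), v2) reduces to v5 · v3 · v1 · v4 · v2
sorting the factors by input index: v1 · v2 · v3 · v4 · v5


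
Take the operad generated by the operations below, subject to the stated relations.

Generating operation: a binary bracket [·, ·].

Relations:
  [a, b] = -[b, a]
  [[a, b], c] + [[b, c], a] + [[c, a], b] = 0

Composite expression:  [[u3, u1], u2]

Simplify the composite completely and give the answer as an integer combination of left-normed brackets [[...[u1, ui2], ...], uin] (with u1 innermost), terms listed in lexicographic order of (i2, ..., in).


-[[u1, u3], u2]

A multilinear Lie element is pinned by u1-initial words (u1 innermost).
Composite bracket: [[u3, u1], u2]
Expanding via [a, b] = ab - ba: 4 signed words (2^2 = 4).
Collect the words opening with u1:
  from u1u3u2, sign -1: term -[[u1, u3], u2]


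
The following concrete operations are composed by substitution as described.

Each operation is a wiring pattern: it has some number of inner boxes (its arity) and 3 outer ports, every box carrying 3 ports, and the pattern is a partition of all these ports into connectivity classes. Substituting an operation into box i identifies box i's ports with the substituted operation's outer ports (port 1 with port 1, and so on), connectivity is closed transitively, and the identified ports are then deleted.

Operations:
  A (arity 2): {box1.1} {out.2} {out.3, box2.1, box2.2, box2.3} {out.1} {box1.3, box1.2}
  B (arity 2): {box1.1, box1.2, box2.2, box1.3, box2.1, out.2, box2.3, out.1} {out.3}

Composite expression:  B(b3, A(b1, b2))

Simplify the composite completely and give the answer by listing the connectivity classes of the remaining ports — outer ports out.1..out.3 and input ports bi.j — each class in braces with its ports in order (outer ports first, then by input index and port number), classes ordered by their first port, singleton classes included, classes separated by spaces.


After gluing at B, chains via deleted ports link the b-ports.
stage A: inputs (b1, b2), connectivity {out.1} {out.2} {out.3, b2.1, b2.2, b2.3} {b1.1} {b1.2, b1.3}, out.j its boundary
stage B: inputs (b3, b1, b2), connectivity {out.1, out.2, b2.1, b2.2, b2.3, b3.1, b3.2, b3.3} {out.3} {b1.1} {b1.2, b1.3}, out.j its boundary

{out.1, out.2, b2.1, b2.2, b2.3, b3.1, b3.2, b3.3} {out.3} {b1.1} {b1.2, b1.3}


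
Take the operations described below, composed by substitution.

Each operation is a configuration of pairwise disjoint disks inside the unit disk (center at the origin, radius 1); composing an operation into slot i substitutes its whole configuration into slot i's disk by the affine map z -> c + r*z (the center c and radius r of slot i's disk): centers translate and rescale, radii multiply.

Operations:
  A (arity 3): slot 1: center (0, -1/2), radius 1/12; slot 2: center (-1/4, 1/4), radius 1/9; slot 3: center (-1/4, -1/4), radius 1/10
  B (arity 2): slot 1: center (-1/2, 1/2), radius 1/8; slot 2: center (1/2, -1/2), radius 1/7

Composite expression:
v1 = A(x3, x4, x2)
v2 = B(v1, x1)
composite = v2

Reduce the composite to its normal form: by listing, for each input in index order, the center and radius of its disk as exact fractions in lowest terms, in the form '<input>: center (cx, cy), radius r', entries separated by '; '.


Nesting under B composes maps z -> c + r*z down each x-path.
input x3: composing its 2 substitution steps yields center (-1/2, 7/16), radius 1/96
input x4: composing its 2 substitution steps yields center (-17/32, 17/32), radius 1/72
input x2: composing its 2 substitution steps yields center (-17/32, 15/32), radius 1/80
input x1: composing its 1 substitution step yields center (1/2, -1/2), radius 1/7

x1: center (1/2, -1/2), radius 1/7; x2: center (-17/32, 15/32), radius 1/80; x3: center (-1/2, 7/16), radius 1/96; x4: center (-17/32, 17/32), radius 1/72


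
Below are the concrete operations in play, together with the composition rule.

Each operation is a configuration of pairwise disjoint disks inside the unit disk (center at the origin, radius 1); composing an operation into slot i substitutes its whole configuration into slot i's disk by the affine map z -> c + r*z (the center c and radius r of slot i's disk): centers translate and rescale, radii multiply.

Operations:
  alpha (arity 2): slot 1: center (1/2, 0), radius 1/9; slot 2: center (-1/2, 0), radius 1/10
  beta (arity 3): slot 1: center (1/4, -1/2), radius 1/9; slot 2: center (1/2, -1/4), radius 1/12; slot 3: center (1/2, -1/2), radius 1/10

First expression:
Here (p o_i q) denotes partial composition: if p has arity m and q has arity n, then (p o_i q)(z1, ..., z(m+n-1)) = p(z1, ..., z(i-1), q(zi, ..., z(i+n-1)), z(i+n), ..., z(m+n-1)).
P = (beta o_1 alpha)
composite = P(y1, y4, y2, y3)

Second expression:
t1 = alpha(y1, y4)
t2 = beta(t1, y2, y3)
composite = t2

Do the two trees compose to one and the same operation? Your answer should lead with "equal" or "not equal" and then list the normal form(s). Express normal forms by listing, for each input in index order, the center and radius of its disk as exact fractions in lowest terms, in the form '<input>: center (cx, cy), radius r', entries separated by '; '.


equal: each reduces to y1: center (11/36, -1/2), radius 1/81; y2: center (1/2, -1/4), radius 1/12; y3: center (1/2, -1/2), radius 1/10; y4: center (7/36, -1/2), radius 1/90

The first composite normalizes to y1: center (11/36, -1/2), radius 1/81; y2: center (1/2, -1/4), radius 1/12; y3: center (1/2, -1/2), radius 1/10; y4: center (7/36, -1/2), radius 1/90
The second composite normalizes to y1: center (11/36, -1/2), radius 1/81; y2: center (1/2, -1/4), radius 1/12; y3: center (1/2, -1/2), radius 1/10; y4: center (7/36, -1/2), radius 1/90
Identical normal forms: equal.


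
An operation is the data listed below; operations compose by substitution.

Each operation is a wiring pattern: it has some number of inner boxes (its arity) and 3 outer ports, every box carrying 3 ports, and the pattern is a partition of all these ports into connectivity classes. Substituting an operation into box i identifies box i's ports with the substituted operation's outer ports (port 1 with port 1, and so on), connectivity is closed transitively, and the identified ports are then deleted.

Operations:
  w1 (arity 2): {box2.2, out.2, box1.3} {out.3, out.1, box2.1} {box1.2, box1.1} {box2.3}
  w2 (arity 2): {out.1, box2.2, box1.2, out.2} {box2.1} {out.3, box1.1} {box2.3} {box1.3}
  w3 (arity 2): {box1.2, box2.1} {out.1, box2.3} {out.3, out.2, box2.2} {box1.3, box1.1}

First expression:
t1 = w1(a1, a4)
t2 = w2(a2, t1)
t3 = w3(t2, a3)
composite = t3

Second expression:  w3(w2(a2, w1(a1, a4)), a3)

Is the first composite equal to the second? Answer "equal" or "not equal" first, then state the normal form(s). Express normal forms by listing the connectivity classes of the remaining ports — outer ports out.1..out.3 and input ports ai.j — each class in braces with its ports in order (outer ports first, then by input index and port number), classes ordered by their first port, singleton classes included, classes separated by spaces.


equal; the common form is {out.1, a3.3} {out.2, out.3, a3.2} {a1.1, a1.2} {a1.3, a2.1, a2.2, a3.1, a4.2} {a2.3} {a4.1} {a4.3}

The first composite normalizes to {out.1, a3.3} {out.2, out.3, a3.2} {a1.1, a1.2} {a1.3, a2.1, a2.2, a3.1, a4.2} {a2.3} {a4.1} {a4.3}
The second composite normalizes to {out.1, a3.3} {out.2, out.3, a3.2} {a1.1, a1.2} {a1.3, a2.1, a2.2, a3.1, a4.2} {a2.3} {a4.1} {a4.3}
Identical normal forms: equal.


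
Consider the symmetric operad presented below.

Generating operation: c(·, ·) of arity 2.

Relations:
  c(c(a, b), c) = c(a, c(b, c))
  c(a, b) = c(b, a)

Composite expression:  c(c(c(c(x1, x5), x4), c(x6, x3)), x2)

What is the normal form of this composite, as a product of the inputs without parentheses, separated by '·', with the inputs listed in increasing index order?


Shape and order are irrelevant to c; the x-input set decides.
c(x1, x5) reduces to x1 · x5
c(c(x1, x5), x4) reduces to x1 · x5 · x4
c(x6, x3) reduces to x6 · x3
c(c(c(x1, x5), x4), c(x6, x3)) reduces to x1 · x5 · x4 · x6 · x3
c(c(c(c(x1, x5), x4), c(x6, x3)), x2) reduces to x1 · x5 · x4 · x6 · x3 · x2
sorting the factors by input index: x1 · x2 · x3 · x4 · x5 · x6

x1 · x2 · x3 · x4 · x5 · x6


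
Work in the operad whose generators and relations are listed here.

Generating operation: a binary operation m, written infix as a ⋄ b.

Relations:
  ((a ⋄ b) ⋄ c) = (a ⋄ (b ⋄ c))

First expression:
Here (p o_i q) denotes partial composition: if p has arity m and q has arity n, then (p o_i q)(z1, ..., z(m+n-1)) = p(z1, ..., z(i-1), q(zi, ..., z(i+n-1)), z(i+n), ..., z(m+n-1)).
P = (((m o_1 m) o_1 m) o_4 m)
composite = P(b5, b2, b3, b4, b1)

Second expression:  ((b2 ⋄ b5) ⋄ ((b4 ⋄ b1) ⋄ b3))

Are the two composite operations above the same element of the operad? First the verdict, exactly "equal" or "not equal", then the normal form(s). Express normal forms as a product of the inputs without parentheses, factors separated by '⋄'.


The first composite normalizes to b5 ⋄ b2 ⋄ b3 ⋄ b4 ⋄ b1
The second composite normalizes to b2 ⋄ b5 ⋄ b4 ⋄ b1 ⋄ b3
No match — not equal.

not equal; first: b5 ⋄ b2 ⋄ b3 ⋄ b4 ⋄ b1; second: b2 ⋄ b5 ⋄ b4 ⋄ b1 ⋄ b3


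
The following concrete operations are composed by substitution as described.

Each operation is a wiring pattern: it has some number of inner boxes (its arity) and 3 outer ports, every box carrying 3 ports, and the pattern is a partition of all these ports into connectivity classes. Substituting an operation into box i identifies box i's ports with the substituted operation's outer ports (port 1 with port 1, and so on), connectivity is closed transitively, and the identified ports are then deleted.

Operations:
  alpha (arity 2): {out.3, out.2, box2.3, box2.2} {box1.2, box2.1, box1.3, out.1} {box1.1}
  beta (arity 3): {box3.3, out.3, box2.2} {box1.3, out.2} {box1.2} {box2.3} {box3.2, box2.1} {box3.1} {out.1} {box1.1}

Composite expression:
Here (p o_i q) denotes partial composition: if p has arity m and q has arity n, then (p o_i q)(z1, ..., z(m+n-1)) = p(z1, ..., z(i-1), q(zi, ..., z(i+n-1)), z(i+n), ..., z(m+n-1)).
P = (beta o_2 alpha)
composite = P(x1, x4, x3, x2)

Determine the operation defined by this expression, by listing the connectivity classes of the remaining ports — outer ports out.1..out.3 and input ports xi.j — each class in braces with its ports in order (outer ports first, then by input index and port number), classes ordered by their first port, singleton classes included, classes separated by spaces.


{out.1} {out.2, x1.3} {out.3, x2.3, x3.2, x3.3} {x1.1} {x1.2} {x2.1} {x2.2, x3.1, x4.2, x4.3} {x4.1}

Substituting into beta glues patterns; closure does the rest.
the subtree at alpha composes to {out.1, x3.1, x4.2, x4.3} {out.2, out.3, x3.2, x3.3} {x4.1} on (x4, x3); out.j = own outer ports
the subtree at beta composes to {out.1} {out.2, x1.3} {out.3, x2.3, x3.2, x3.3} {x1.1} {x1.2} {x2.1} {x2.2, x3.1, x4.2, x4.3} {x4.1} on (x1, x4, x3, x2); out.j = own outer ports


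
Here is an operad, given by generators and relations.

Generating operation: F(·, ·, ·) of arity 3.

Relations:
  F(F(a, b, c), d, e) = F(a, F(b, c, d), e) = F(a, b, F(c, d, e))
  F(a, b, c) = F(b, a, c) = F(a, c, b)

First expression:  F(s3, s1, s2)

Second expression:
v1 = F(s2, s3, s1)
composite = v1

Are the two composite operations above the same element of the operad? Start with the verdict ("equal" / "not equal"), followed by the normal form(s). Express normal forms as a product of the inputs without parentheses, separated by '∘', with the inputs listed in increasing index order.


equal: each reduces to s1 ∘ s2 ∘ s3

Normal form of the first expression: s1 ∘ s2 ∘ s3
Normal form of the second expression: s1 ∘ s2 ∘ s3
The forms coincide; equal.


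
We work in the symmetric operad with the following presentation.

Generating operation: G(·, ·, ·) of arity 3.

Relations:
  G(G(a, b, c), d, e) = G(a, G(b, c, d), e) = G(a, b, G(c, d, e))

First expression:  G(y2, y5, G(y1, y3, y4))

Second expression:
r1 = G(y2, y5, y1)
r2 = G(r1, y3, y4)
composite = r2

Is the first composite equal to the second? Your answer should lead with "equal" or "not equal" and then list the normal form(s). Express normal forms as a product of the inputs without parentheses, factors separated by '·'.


The first expression reduces to y2 · y5 · y1 · y3 · y4
The second expression reduces to y2 · y5 · y1 · y3 · y4
The normal forms match — equal.

equal: each reduces to y2 · y5 · y1 · y3 · y4


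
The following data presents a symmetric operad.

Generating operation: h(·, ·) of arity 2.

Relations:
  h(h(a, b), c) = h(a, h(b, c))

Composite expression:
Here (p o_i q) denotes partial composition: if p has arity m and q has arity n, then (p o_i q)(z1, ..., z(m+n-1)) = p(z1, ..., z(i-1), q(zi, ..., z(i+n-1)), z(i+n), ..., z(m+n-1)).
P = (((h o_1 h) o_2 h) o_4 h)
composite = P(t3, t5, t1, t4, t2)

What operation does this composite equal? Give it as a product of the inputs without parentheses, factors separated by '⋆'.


t3 ⋆ t5 ⋆ t1 ⋆ t4 ⋆ t2

All parenthesizations of h agree; list the t-inputs left to right.
h(t5, t1) linearizes to t5 ⋆ t1
h(t3, h(t5, t1)) linearizes to t3 ⋆ t5 ⋆ t1
h(t4, t2) linearizes to t4 ⋆ t2
h(h(t3, h(t5, t1)), h(t4, t2)) linearizes to t3 ⋆ t5 ⋆ t1 ⋆ t4 ⋆ t2


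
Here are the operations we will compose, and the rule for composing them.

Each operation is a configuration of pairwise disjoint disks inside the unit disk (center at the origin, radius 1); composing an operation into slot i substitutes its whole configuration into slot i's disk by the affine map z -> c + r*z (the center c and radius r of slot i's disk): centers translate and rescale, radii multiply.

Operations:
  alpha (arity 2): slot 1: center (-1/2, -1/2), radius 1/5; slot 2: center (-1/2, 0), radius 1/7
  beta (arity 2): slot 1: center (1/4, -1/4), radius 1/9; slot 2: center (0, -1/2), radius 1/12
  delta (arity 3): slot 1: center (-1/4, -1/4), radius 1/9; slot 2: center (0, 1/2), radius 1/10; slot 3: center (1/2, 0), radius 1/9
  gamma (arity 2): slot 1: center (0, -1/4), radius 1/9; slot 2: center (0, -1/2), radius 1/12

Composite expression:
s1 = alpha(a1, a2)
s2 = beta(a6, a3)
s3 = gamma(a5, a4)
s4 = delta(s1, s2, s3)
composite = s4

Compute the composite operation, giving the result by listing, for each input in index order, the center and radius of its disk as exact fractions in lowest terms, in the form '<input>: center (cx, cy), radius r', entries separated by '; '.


Only the slot chain above each a matters under delta; compose those maps.
a1 passes through 2 substitutions, ending at center (-11/36, -11/36), radius 1/45
a2 passes through 2 substitutions, ending at center (-11/36, -1/4), radius 1/63
a6 passes through 2 substitutions, ending at center (1/40, 19/40), radius 1/90
a3 passes through 2 substitutions, ending at center (0, 9/20), radius 1/120
a5 passes through 2 substitutions, ending at center (1/2, -1/36), radius 1/81
a4 passes through 2 substitutions, ending at center (1/2, -1/18), radius 1/108

a1: center (-11/36, -11/36), radius 1/45; a2: center (-11/36, -1/4), radius 1/63; a3: center (0, 9/20), radius 1/120; a4: center (1/2, -1/18), radius 1/108; a5: center (1/2, -1/36), radius 1/81; a6: center (1/40, 19/40), radius 1/90


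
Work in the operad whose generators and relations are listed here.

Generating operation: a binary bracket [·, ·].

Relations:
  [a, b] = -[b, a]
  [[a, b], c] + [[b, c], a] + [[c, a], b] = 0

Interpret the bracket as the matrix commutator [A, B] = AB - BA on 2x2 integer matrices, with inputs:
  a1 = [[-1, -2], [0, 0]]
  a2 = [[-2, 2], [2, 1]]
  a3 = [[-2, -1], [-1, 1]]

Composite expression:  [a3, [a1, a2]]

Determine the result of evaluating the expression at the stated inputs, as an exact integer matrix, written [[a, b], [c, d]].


[a1, a2] = [[-4, -8], [2, 4]]
[a3, [a1, a2]] = [[-10, 16], [14, 10]]

[[-10, 16], [14, 10]]


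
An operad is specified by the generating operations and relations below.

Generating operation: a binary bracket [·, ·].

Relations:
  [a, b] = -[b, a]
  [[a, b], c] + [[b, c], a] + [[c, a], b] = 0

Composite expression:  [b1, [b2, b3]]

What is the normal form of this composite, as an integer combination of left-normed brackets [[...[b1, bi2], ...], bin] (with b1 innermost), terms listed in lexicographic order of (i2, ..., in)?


[[b1, b2], b3] - [[b1, b3], b2]

Left-normed coefficients sit on the b1-initial expansion words.
Composite bracket: [b1, [b2, b3]]
Under [a, b] = ab - ba we get 4 signed associative words (2^2 = 4).
Words beginning with b1 determine it all:
  from b1b2b3, sign +1: term +[[b1, b2], b3]
  from b1b3b2, sign -1: term -[[b1, b3], b2]


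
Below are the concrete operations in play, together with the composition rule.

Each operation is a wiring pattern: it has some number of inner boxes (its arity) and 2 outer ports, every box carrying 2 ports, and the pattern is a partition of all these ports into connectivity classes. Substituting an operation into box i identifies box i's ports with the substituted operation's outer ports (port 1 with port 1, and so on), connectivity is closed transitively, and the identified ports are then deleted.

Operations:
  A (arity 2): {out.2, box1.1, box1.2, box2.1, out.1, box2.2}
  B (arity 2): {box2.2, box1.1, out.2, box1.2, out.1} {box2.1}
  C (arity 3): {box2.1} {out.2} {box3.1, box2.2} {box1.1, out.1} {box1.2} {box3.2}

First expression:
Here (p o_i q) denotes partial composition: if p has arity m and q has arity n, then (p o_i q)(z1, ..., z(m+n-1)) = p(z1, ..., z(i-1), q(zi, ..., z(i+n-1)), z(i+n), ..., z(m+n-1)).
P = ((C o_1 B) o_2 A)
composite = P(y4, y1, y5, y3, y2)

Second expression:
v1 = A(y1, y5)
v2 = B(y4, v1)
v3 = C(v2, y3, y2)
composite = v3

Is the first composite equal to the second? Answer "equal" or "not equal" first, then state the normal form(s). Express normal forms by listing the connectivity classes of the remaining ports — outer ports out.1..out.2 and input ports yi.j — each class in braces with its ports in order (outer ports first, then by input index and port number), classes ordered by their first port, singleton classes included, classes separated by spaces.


The first composite normalizes to {out.1, y1.1, y1.2, y4.1, y4.2, y5.1, y5.2} {out.2} {y2.1, y3.2} {y2.2} {y3.1}
The second composite normalizes to {out.1, y1.1, y1.2, y4.1, y4.2, y5.1, y5.2} {out.2} {y2.1, y3.2} {y2.2} {y3.1}
The forms coincide; equal.

equal; the common form is {out.1, y1.1, y1.2, y4.1, y4.2, y5.1, y5.2} {out.2} {y2.1, y3.2} {y2.2} {y3.1}


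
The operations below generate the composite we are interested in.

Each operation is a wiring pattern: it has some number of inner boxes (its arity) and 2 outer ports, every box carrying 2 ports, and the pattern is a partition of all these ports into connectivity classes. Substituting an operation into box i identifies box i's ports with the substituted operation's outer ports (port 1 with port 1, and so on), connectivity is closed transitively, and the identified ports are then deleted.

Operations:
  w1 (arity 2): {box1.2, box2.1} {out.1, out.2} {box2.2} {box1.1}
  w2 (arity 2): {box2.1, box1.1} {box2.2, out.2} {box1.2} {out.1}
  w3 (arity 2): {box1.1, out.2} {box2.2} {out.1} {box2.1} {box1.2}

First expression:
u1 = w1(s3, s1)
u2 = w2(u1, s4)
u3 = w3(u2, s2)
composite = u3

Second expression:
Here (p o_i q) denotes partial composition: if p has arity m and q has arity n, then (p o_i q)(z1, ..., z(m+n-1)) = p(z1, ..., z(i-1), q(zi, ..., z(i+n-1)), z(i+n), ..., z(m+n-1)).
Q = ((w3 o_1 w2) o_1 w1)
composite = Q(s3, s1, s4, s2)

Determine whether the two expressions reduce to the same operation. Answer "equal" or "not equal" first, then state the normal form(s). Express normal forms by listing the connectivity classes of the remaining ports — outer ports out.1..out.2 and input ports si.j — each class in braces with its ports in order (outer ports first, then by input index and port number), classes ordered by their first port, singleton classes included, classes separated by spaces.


The first composite normalizes to {out.1} {out.2} {s1.1, s3.2} {s1.2} {s2.1} {s2.2} {s3.1} {s4.1} {s4.2}
The second composite normalizes to {out.1} {out.2} {s1.1, s3.2} {s1.2} {s2.1} {s2.2} {s3.1} {s4.1} {s4.2}
Identical normal forms: equal.

equal: each reduces to {out.1} {out.2} {s1.1, s3.2} {s1.2} {s2.1} {s2.2} {s3.1} {s4.1} {s4.2}
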